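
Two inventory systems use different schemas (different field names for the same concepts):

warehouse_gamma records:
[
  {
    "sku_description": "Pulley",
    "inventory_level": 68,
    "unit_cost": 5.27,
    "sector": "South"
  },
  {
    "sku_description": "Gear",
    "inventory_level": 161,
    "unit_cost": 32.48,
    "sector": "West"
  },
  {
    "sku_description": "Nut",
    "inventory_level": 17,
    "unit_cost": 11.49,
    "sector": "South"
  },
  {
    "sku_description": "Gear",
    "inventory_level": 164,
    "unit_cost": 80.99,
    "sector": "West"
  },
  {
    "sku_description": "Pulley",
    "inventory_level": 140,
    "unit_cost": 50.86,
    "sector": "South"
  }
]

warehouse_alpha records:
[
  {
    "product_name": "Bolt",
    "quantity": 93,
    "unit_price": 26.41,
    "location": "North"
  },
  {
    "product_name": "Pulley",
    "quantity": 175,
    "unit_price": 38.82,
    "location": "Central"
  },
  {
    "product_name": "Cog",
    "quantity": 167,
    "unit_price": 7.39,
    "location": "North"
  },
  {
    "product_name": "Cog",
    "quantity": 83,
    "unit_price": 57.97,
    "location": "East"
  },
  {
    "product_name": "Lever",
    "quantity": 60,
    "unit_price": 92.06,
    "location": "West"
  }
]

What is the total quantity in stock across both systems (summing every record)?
1128

To reconcile these schemas, identify the field holding the quantity in stock in each system:
1. In warehouse_gamma it is "inventory_level"
2. In warehouse_alpha it is "quantity"

From warehouse_gamma: 68 + 161 + 17 + 164 + 140 = 550
From warehouse_alpha: 93 + 175 + 167 + 83 + 60 = 578

Total: 550 + 578 = 1128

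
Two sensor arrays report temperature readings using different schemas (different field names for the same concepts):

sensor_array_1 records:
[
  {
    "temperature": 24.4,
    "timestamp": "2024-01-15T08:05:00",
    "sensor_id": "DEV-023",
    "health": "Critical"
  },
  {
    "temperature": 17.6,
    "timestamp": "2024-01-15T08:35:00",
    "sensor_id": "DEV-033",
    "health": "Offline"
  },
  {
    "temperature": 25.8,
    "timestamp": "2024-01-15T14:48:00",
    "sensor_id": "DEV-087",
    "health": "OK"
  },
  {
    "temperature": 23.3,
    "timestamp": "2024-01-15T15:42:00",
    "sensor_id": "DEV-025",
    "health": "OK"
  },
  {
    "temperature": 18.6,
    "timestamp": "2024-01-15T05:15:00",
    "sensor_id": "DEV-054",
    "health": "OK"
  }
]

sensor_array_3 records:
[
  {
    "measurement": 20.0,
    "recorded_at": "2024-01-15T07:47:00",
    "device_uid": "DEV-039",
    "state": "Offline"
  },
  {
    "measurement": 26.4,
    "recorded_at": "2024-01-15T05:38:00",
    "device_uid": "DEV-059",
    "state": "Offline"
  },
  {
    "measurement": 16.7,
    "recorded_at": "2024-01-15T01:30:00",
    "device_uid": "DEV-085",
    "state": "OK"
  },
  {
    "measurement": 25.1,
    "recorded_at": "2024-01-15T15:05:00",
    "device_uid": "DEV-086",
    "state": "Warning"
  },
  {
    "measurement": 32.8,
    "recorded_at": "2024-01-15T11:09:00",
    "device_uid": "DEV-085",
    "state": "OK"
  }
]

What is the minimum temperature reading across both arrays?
16.7

Schema mapping: "temperature" (sensor_array_1) = "measurement" (sensor_array_3) = temperature reading

Minimum in sensor_array_1: 17.6
Minimum in sensor_array_3: 16.7

Overall minimum: min(17.6, 16.7) = 16.7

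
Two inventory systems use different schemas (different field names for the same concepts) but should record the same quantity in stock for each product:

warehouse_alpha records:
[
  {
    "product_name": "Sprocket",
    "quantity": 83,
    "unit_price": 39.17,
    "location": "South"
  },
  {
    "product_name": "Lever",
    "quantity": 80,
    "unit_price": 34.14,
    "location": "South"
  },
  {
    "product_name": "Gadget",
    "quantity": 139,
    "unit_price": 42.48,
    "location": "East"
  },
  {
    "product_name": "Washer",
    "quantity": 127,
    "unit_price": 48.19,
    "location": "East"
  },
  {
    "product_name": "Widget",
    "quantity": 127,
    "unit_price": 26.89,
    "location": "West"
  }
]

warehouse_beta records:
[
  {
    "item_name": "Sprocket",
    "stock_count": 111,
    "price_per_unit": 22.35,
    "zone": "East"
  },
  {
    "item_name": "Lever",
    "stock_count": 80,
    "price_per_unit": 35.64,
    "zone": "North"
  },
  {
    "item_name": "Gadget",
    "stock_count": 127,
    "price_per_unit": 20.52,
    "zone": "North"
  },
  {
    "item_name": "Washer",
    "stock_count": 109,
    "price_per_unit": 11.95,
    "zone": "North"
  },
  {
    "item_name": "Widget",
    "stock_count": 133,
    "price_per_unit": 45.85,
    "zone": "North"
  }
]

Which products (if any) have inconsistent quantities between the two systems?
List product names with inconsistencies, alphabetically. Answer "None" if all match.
Gadget, Sprocket, Washer, Widget

Schema mappings:
- "product_name" (warehouse_alpha) = "item_name" (warehouse_beta) = product name
- "quantity" (warehouse_alpha) = "stock_count" (warehouse_beta) = quantity

Comparison:
  Sprocket: 83 vs 111 - MISMATCH
  Lever: 80 vs 80 - MATCH
  Gadget: 139 vs 127 - MISMATCH
  Washer: 127 vs 109 - MISMATCH
  Widget: 127 vs 133 - MISMATCH

Products with inconsistencies: Gadget, Sprocket, Washer, Widget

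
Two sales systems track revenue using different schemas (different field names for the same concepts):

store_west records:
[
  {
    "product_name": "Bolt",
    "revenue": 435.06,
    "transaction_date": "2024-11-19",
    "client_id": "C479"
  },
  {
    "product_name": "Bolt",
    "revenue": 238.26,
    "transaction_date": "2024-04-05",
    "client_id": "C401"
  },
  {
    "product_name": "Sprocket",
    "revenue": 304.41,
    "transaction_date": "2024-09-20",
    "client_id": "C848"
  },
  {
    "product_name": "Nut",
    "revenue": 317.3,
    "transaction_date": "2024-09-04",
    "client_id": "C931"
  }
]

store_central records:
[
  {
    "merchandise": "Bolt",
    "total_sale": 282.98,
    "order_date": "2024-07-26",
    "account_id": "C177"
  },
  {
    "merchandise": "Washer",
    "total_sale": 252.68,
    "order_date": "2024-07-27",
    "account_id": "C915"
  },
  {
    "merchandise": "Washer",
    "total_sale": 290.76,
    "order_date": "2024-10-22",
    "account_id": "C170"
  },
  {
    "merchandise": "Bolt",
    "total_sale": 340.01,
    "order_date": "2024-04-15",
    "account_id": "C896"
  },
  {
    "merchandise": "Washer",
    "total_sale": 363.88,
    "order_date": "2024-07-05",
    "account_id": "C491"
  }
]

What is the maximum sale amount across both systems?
435.06

Reconcile: "revenue" (store_west) = "total_sale" (store_central) = sale amount

Maximum in store_west: 435.06
Maximum in store_central: 363.88

Overall maximum: max(435.06, 363.88) = 435.06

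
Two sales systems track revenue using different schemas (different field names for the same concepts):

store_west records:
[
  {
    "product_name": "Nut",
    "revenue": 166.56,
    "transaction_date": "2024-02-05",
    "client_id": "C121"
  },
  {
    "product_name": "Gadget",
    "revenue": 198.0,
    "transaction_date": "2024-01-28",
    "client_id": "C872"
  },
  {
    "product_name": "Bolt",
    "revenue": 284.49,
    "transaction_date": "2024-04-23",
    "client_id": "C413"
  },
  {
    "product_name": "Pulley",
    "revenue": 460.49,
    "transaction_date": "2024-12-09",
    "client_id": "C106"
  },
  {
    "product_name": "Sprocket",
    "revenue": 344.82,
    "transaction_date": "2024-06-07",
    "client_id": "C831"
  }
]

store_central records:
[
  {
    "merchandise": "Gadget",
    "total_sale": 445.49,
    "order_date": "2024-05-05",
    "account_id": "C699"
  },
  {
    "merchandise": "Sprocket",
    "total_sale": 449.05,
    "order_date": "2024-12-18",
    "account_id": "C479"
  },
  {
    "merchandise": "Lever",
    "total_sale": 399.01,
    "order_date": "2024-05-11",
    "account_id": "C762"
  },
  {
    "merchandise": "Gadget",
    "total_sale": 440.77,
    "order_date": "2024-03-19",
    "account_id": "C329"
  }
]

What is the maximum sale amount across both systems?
460.49

Reconcile: "revenue" (store_west) = "total_sale" (store_central) = sale amount

Maximum in store_west: 460.49
Maximum in store_central: 449.05

Overall maximum: max(460.49, 449.05) = 460.49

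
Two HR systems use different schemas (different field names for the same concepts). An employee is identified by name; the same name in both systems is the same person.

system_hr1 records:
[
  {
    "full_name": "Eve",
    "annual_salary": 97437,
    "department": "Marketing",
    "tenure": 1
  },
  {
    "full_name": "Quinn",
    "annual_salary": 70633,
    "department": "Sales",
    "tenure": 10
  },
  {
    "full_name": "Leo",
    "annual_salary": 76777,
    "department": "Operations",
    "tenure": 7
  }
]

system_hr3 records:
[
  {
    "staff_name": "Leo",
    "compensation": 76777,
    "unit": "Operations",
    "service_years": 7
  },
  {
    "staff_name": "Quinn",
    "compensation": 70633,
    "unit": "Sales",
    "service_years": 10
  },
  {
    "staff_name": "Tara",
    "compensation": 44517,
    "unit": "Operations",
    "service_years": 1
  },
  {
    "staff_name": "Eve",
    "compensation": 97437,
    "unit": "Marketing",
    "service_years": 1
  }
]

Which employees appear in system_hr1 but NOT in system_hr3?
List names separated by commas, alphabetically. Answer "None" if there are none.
None

Schema mapping: "full_name" (system_hr1) = "staff_name" (system_hr3) = employee name

Names in system_hr1: ['Eve', 'Leo', 'Quinn']
Names in system_hr3: ['Eve', 'Leo', 'Quinn', 'Tara']

In system_hr1 but not system_hr3: None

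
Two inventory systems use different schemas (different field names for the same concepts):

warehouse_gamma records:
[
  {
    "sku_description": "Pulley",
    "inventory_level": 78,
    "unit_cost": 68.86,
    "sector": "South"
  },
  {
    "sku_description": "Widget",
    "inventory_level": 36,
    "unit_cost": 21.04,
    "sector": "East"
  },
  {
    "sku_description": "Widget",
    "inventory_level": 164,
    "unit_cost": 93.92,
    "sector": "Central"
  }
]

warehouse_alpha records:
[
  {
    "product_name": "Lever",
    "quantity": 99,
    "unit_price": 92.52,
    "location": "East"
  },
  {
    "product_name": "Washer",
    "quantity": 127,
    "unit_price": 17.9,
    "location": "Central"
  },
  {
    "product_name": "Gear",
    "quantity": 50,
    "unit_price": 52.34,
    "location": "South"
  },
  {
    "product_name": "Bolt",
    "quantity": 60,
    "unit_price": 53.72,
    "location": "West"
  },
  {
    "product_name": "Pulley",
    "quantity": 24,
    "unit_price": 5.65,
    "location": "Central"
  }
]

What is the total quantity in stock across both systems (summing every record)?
638

To reconcile these schemas, identify the field holding the quantity in stock in each system:
1. In warehouse_gamma it is "inventory_level"
2. In warehouse_alpha it is "quantity"

From warehouse_gamma: 78 + 36 + 164 = 278
From warehouse_alpha: 99 + 127 + 50 + 60 + 24 = 360

Total: 278 + 360 = 638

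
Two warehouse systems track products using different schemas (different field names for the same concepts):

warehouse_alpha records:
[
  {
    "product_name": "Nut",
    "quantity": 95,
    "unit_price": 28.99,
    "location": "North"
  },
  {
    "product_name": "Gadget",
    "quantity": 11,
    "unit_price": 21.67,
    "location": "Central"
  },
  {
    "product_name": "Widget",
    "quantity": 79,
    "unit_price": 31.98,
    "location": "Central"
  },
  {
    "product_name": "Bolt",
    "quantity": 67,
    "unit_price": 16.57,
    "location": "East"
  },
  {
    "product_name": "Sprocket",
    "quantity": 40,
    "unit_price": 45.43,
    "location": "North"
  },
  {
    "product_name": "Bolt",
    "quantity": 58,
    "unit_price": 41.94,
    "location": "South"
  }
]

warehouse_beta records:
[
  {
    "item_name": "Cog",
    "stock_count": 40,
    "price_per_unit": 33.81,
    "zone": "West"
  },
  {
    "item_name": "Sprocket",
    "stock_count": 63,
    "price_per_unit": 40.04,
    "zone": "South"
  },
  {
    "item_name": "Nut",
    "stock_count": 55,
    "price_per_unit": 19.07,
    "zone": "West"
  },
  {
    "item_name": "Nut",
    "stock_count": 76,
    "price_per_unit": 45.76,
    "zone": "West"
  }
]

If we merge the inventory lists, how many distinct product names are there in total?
6

Schema mapping: "product_name" (warehouse_alpha) = "item_name" (warehouse_beta) = product name

Products in warehouse_alpha: ['Bolt', 'Gadget', 'Nut', 'Sprocket', 'Widget']
Products in warehouse_beta: ['Cog', 'Nut', 'Sprocket']

Union (unique products): ['Bolt', 'Cog', 'Gadget', 'Nut', 'Sprocket', 'Widget']
Count: 6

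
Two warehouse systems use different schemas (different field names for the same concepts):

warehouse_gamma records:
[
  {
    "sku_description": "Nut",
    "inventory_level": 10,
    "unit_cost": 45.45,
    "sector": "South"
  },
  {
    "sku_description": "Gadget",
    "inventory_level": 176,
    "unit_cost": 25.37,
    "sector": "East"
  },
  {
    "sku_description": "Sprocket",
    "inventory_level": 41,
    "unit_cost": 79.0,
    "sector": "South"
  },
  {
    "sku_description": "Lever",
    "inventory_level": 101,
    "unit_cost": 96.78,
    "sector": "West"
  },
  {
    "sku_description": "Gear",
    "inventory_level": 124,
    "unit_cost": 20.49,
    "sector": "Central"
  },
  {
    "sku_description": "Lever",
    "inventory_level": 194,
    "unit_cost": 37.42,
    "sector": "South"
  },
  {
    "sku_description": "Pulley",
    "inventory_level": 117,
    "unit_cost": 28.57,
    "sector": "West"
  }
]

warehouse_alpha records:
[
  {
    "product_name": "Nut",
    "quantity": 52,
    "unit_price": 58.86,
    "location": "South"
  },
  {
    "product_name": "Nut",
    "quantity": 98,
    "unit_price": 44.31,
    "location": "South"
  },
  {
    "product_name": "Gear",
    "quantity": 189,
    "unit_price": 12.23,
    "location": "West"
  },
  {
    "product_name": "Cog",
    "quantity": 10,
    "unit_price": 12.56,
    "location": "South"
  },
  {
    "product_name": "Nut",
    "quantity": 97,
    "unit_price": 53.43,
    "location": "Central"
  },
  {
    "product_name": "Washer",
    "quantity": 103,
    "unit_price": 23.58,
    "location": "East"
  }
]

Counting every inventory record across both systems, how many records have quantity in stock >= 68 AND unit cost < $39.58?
6

Schema mappings:
- "inventory_level" (warehouse_gamma) = "quantity" (warehouse_alpha) = quantity
- "unit_cost" (warehouse_gamma) = "unit_price" (warehouse_alpha) = unit cost

Records meeting both conditions in warehouse_gamma: 4
Records meeting both conditions in warehouse_alpha: 2

Total: 4 + 2 = 6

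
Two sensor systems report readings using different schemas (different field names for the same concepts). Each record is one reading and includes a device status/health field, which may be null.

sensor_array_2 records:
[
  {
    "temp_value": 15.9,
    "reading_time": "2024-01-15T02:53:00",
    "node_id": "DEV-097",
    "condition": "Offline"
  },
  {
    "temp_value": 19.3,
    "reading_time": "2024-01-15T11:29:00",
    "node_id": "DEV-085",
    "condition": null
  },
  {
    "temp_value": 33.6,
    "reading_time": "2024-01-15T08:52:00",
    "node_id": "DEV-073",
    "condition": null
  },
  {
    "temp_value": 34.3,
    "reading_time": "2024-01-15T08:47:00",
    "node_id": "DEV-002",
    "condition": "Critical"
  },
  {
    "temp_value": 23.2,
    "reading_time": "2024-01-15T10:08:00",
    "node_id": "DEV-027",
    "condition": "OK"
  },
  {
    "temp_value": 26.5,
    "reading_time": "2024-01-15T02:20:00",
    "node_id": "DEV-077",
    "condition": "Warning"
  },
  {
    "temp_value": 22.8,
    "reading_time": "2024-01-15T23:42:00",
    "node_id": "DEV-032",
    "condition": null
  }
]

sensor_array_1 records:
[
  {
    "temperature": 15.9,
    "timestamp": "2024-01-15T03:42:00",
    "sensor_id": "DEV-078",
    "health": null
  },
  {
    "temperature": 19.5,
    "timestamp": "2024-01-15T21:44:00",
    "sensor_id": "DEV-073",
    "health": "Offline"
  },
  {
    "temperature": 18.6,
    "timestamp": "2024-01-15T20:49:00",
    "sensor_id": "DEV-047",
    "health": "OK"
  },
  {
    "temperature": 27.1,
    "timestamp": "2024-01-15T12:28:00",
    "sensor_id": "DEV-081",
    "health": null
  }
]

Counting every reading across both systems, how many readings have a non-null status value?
6

Schema mapping: "condition" (sensor_array_2) = "health" (sensor_array_1) = status

Non-null in sensor_array_2: 4
Non-null in sensor_array_1: 2

Total non-null: 4 + 2 = 6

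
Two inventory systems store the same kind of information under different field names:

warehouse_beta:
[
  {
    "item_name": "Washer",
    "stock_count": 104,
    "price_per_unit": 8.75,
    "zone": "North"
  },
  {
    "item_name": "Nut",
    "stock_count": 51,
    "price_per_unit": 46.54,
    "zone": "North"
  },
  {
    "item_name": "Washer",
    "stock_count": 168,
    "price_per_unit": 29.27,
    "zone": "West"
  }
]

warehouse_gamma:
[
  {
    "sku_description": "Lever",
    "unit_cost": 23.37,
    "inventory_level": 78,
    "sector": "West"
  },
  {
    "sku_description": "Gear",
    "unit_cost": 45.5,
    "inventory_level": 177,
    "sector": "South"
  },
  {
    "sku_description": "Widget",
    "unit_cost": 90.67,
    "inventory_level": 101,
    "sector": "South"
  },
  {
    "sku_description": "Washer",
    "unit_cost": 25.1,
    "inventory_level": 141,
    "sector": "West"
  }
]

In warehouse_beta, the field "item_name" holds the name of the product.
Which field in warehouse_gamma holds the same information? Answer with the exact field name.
sku_description

In warehouse_beta, "item_name" holds the name of the product.
The fields in warehouse_gamma are: "sku_description", "unit_cost", "inventory_level", "sector".
"sku_description" is the match: the name refers to the same concept and its values are product-name strings (e.g. 'Gear', 'Lever').
The other fields ("unit_cost", "inventory_level", "sector") hold different kinds of data.

So "item_name" in warehouse_beta corresponds to "sku_description" in warehouse_gamma.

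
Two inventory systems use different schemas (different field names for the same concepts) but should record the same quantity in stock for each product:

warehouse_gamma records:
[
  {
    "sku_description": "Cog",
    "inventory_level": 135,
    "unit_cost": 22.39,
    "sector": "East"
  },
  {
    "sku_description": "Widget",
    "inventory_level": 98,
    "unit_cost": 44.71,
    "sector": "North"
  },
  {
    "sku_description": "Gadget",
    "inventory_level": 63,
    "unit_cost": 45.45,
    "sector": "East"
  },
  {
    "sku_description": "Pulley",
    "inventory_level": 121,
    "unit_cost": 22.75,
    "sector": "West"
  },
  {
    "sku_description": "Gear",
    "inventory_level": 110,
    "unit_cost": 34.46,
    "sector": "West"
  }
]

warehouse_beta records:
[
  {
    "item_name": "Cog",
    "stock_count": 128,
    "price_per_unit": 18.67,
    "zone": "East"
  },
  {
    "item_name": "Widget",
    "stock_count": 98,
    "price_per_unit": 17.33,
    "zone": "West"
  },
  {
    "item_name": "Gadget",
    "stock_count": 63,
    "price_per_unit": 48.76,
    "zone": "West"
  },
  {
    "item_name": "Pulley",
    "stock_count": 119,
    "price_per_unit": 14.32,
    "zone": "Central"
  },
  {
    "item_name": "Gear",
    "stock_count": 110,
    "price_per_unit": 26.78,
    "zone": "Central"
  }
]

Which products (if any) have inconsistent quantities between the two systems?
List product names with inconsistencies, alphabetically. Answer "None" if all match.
Cog, Pulley

Schema mappings:
- "sku_description" (warehouse_gamma) = "item_name" (warehouse_beta) = product name
- "inventory_level" (warehouse_gamma) = "stock_count" (warehouse_beta) = quantity

Comparison:
  Cog: 135 vs 128 - MISMATCH
  Widget: 98 vs 98 - MATCH
  Gadget: 63 vs 63 - MATCH
  Pulley: 121 vs 119 - MISMATCH
  Gear: 110 vs 110 - MATCH

Products with inconsistencies: Cog, Pulley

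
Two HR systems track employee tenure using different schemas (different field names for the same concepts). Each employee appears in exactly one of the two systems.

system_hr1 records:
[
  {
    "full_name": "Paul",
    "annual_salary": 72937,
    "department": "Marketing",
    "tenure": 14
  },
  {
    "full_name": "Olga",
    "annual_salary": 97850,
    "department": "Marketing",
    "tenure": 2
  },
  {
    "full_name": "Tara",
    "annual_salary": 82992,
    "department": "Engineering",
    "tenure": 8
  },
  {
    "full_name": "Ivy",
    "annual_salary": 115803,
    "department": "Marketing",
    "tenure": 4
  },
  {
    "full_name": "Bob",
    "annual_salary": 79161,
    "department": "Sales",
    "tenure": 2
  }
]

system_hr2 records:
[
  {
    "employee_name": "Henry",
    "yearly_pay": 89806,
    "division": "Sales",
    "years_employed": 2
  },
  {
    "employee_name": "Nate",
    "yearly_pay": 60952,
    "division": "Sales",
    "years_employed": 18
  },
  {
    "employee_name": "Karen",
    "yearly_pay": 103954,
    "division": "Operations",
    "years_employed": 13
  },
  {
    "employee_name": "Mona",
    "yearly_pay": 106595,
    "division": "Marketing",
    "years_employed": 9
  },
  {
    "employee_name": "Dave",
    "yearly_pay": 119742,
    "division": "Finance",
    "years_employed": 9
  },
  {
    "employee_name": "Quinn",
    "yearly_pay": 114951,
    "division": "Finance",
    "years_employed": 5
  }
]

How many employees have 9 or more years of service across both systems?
5

Reconcile schemas: "tenure" (system_hr1) = "years_employed" (system_hr2) = years of service

From system_hr1: 1 employees with >= 9 years
From system_hr2: 4 employees with >= 9 years

Total: 1 + 4 = 5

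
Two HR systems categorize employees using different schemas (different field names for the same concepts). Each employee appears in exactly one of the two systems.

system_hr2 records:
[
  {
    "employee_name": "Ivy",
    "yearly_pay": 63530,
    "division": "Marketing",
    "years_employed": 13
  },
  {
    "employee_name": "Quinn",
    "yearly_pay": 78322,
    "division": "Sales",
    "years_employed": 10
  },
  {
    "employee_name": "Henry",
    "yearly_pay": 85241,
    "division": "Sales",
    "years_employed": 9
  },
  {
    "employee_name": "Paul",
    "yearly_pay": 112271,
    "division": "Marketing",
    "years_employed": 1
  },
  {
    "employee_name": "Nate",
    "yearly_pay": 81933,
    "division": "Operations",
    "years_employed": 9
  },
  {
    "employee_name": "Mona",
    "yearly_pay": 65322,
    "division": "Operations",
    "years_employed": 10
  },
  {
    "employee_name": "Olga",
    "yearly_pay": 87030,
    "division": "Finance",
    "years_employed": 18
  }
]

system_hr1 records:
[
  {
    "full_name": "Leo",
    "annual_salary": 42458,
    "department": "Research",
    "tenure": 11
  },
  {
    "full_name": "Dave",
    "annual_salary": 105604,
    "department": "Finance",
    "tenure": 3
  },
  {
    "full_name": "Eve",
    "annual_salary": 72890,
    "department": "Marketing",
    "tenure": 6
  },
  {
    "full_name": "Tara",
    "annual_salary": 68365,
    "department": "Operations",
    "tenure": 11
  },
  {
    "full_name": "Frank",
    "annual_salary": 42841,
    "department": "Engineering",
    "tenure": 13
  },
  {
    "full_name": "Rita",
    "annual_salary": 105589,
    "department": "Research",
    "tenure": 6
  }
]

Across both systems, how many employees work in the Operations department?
3

Schema mapping: "division" (system_hr2) = "department" (system_hr1) = department

Operations employees in system_hr2: 2
Operations employees in system_hr1: 1

Total in Operations: 2 + 1 = 3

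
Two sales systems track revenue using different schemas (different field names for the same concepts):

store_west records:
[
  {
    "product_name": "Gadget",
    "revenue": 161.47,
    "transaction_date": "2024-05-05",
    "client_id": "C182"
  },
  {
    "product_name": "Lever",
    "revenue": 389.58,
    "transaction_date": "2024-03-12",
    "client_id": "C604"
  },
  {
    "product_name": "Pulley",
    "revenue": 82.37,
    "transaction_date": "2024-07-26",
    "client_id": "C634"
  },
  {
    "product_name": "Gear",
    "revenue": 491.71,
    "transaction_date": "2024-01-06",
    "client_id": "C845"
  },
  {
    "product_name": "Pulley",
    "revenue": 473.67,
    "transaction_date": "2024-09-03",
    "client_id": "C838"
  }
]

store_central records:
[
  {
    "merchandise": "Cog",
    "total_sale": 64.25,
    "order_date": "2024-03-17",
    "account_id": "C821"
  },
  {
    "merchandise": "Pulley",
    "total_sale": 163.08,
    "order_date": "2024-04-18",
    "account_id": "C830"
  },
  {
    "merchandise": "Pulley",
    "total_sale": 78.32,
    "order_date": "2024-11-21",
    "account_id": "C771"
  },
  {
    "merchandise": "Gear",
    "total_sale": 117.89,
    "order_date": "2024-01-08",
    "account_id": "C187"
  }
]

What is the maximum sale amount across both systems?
491.71

Reconcile: "revenue" (store_west) = "total_sale" (store_central) = sale amount

Maximum in store_west: 491.71
Maximum in store_central: 163.08

Overall maximum: max(491.71, 163.08) = 491.71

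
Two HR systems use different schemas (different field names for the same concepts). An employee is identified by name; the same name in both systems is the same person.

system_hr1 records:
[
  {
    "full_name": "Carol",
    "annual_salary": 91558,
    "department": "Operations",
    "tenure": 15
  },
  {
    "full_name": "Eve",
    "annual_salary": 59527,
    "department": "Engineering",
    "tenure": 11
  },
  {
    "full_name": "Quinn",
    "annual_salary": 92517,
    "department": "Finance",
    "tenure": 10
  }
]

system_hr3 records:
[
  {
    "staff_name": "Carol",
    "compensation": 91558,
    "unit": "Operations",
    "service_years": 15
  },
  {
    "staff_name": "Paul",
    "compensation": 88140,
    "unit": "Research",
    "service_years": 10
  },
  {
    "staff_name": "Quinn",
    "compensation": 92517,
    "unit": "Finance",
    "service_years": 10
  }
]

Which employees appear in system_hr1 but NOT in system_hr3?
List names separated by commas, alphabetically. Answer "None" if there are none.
Eve

Schema mapping: "full_name" (system_hr1) = "staff_name" (system_hr3) = employee name

Names in system_hr1: ['Carol', 'Eve', 'Quinn']
Names in system_hr3: ['Carol', 'Paul', 'Quinn']

In system_hr1 but not system_hr3: ['Eve']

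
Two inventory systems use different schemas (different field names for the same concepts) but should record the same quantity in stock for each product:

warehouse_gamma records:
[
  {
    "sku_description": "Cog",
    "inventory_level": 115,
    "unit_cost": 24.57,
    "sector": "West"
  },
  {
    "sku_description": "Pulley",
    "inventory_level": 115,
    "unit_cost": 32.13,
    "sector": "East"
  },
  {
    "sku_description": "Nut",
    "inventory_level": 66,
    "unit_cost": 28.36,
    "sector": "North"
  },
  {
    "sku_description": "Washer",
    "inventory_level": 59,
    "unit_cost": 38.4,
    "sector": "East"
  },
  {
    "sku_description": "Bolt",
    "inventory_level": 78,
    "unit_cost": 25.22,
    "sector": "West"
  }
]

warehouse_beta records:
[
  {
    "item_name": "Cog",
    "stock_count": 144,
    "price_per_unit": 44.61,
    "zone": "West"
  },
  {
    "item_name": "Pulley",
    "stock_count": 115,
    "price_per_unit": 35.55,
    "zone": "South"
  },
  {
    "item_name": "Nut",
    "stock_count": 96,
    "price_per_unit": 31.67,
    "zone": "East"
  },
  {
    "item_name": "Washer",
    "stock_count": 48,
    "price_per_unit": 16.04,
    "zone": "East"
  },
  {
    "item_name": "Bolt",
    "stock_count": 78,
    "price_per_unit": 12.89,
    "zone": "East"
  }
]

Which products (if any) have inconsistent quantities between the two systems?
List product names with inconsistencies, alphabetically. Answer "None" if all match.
Cog, Nut, Washer

Schema mappings:
- "sku_description" (warehouse_gamma) = "item_name" (warehouse_beta) = product name
- "inventory_level" (warehouse_gamma) = "stock_count" (warehouse_beta) = quantity

Comparison:
  Cog: 115 vs 144 - MISMATCH
  Pulley: 115 vs 115 - MATCH
  Nut: 66 vs 96 - MISMATCH
  Washer: 59 vs 48 - MISMATCH
  Bolt: 78 vs 78 - MATCH

Products with inconsistencies: Cog, Nut, Washer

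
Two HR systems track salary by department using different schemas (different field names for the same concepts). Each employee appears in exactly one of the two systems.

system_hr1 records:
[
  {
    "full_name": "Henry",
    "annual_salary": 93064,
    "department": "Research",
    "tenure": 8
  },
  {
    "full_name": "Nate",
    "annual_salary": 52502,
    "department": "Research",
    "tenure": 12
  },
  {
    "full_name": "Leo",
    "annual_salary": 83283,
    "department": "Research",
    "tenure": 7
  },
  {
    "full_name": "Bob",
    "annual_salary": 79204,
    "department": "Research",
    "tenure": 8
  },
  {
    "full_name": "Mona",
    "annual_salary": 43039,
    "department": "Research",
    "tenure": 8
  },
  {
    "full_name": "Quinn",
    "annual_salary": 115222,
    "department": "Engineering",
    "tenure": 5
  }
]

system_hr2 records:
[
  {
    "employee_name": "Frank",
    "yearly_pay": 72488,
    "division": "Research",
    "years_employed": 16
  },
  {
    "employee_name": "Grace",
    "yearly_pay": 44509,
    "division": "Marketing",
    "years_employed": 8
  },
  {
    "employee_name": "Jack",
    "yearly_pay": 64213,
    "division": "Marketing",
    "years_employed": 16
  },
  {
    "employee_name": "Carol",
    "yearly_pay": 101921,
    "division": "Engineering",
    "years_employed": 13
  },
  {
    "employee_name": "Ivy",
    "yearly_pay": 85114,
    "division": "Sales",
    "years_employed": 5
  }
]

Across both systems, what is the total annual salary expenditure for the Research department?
423580

Schema mappings:
- "department" (system_hr1) = "division" (system_hr2) = department
- "annual_salary" (system_hr1) = "yearly_pay" (system_hr2) = salary

Research salaries from system_hr1: 351092
Research salaries from system_hr2: 72488

Total: 351092 + 72488 = 423580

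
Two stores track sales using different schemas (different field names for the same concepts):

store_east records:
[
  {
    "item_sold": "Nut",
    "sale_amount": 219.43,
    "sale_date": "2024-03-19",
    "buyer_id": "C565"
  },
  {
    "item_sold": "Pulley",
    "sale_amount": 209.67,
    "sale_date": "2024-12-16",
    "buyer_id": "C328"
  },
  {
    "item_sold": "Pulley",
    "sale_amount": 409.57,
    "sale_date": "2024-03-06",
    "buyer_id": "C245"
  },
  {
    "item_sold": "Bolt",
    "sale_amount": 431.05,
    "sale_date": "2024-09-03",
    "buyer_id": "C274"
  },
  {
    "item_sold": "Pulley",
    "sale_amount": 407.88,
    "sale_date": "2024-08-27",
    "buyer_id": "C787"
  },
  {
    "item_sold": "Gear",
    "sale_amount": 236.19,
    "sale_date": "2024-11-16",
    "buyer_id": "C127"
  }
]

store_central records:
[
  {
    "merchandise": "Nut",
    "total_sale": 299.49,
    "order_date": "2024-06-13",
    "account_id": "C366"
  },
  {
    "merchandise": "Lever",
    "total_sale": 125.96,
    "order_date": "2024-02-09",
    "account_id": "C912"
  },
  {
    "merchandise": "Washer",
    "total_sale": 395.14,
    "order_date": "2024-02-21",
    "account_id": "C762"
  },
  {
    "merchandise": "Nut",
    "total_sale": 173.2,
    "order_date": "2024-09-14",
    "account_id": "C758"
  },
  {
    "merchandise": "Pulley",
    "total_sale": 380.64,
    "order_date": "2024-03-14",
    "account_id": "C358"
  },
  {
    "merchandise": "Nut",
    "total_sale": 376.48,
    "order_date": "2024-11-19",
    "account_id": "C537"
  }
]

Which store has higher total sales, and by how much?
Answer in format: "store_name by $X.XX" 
store_east by $162.88

Schema mapping: "sale_amount" (store_east) = "total_sale" (store_central) = sale amount

Total for store_east: 1913.79
Total for store_central: 1750.91

Difference: |1913.79 - 1750.91| = 162.88
store_east has higher sales by $162.88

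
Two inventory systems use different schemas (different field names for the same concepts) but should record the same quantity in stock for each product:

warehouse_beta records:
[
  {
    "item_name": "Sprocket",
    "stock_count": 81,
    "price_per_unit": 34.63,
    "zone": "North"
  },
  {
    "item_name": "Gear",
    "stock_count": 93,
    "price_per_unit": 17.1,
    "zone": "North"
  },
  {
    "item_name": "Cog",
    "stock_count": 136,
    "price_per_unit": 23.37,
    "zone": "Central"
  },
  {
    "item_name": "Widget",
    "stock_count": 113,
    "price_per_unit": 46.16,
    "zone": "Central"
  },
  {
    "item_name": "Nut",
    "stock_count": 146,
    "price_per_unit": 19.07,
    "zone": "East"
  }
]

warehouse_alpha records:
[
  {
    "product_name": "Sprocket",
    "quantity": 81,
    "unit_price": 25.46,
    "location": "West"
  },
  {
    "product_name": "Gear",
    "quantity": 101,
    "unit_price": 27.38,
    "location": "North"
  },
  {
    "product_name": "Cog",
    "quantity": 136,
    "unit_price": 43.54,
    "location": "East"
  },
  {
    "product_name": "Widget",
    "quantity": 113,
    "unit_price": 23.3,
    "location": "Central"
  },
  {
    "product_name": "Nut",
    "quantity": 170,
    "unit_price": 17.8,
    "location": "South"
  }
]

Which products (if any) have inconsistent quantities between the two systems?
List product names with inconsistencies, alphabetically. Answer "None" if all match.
Gear, Nut

Schema mappings:
- "item_name" (warehouse_beta) = "product_name" (warehouse_alpha) = product name
- "stock_count" (warehouse_beta) = "quantity" (warehouse_alpha) = quantity

Comparison:
  Sprocket: 81 vs 81 - MATCH
  Gear: 93 vs 101 - MISMATCH
  Cog: 136 vs 136 - MATCH
  Widget: 113 vs 113 - MATCH
  Nut: 146 vs 170 - MISMATCH

Products with inconsistencies: Gear, Nut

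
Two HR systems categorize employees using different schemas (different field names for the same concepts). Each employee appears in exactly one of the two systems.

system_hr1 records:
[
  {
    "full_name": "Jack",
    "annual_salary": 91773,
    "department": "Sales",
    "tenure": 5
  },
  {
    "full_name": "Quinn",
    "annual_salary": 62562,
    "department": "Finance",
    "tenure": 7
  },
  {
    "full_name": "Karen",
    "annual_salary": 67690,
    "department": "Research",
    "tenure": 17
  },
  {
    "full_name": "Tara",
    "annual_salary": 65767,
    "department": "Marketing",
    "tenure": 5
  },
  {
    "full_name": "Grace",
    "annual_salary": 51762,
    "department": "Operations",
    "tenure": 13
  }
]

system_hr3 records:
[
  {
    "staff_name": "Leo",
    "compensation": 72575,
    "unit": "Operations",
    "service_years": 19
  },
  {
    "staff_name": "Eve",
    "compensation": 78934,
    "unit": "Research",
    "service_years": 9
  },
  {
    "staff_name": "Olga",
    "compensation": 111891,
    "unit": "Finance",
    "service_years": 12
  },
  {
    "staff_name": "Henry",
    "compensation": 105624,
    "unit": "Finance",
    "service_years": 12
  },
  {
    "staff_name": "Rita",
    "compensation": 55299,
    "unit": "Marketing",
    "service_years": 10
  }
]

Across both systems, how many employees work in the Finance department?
3

Schema mapping: "department" (system_hr1) = "unit" (system_hr3) = department

Finance employees in system_hr1: 1
Finance employees in system_hr3: 2

Total in Finance: 1 + 2 = 3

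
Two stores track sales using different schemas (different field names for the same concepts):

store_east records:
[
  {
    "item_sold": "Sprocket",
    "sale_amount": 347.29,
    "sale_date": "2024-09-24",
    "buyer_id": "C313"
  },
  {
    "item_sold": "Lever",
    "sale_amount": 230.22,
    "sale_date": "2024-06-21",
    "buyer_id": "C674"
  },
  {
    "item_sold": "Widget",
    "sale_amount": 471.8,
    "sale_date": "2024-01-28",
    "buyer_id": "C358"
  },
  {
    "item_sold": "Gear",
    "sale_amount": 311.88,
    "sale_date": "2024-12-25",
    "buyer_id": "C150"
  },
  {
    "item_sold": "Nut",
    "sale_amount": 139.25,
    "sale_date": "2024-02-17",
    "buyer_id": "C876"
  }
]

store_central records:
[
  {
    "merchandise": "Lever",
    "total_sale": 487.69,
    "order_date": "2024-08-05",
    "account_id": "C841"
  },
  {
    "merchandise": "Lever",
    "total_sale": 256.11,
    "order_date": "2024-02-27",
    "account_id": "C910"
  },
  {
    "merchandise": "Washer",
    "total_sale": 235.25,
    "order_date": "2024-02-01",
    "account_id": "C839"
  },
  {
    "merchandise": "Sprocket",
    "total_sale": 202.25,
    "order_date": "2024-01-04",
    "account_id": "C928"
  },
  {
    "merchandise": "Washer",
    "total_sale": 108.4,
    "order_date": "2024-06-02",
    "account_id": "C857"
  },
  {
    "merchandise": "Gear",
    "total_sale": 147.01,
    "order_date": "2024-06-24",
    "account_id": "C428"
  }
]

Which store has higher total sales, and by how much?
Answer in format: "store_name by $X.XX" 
store_east by $63.73

Schema mapping: "sale_amount" (store_east) = "total_sale" (store_central) = sale amount

Total for store_east: 1500.44
Total for store_central: 1436.71

Difference: |1500.44 - 1436.71| = 63.73
store_east has higher sales by $63.73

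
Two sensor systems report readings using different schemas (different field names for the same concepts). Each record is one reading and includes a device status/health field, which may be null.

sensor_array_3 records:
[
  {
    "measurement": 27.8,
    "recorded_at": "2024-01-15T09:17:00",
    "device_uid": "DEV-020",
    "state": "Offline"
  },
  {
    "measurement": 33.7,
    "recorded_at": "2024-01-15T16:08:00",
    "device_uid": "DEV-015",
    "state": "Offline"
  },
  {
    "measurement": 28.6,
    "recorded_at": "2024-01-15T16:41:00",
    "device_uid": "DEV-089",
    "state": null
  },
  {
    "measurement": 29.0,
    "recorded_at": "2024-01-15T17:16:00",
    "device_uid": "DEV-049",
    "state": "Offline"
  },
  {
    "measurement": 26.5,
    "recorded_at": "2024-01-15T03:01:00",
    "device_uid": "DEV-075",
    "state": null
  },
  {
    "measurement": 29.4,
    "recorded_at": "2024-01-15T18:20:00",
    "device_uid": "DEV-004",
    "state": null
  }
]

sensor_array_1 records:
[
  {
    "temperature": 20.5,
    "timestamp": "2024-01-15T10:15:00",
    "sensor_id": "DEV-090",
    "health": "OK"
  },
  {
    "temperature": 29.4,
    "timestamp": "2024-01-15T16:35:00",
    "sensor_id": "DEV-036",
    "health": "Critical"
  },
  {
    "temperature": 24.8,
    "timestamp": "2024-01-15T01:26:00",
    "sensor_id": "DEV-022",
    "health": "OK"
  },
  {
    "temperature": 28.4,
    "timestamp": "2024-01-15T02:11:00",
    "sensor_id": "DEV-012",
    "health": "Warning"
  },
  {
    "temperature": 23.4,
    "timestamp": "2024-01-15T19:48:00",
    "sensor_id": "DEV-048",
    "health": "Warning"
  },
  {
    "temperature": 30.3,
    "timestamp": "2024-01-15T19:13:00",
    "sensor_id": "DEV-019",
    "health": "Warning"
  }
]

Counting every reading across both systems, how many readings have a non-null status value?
9

Schema mapping: "state" (sensor_array_3) = "health" (sensor_array_1) = status

Non-null in sensor_array_3: 3
Non-null in sensor_array_1: 6

Total non-null: 3 + 6 = 9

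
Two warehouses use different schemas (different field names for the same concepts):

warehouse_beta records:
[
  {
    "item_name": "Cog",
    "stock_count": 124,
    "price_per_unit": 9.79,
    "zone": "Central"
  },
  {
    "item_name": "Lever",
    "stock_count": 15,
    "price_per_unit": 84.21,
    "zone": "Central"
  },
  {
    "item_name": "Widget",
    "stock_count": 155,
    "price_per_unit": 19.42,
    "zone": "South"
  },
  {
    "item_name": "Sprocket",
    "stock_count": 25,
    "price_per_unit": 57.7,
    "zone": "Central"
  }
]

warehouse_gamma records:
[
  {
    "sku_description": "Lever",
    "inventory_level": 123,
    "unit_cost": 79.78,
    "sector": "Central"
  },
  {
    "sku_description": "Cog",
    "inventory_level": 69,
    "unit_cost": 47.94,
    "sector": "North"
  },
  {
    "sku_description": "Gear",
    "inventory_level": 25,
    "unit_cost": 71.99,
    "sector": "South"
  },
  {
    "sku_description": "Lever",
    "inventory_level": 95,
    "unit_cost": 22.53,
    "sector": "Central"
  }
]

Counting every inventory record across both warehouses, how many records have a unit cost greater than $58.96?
3

Schema mapping: "price_per_unit" (warehouse_beta) = "unit_cost" (warehouse_gamma) = unit cost

Records > $58.96 in warehouse_beta: 1
Records > $58.96 in warehouse_gamma: 2

Total count: 1 + 2 = 3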